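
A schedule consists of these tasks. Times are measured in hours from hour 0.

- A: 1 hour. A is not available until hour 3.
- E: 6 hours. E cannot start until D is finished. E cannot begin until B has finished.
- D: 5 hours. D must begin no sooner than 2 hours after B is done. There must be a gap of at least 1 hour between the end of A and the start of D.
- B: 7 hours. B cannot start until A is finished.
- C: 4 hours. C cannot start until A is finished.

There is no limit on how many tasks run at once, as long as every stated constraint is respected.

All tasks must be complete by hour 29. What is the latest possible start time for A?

8

E must finish by hour 29; it takes 6 hours, so it must start by 29 − 6 = hour 23.
Since E (must start by hour 23) depends on it, D must finish by hour 23. Backing off its 5-hour duration gives a latest start of hour 18.
B has several dependents: D (must start by hour 18, minus 2-hour gap → hour 16); E (must start by hour 23). The earliest of those limits is hour 16, so B must start by 16 − 7 = hour 9.
C must finish by hour 29; it takes 4 hours, so it must start by 29 − 4 = hour 25.
A has several dependents: B (must start by hour 9); C (must start by hour 25); D (must start by hour 18, minus 1-hour gap → hour 17). The earliest of those limits is hour 9, so A must start by 9 − 1 = hour 8.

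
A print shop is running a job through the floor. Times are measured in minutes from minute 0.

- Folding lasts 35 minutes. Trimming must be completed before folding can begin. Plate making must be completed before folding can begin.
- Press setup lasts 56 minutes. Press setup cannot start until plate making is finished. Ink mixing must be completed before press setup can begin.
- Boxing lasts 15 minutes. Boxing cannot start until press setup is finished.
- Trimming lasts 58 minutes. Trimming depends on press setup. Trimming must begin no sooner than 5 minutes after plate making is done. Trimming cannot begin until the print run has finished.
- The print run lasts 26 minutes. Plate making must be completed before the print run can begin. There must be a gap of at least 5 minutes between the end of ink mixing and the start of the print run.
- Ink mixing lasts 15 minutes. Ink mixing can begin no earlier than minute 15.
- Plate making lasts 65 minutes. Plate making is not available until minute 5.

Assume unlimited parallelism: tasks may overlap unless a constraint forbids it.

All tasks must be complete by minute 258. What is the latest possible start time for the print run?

Folding must finish by minute 258; it takes 35 minutes, so it must start by 258 − 35 = minute 223.
Since folding (must start by minute 223) depends on it, trimming must finish by minute 223. Backing off its 58-minute duration gives a latest start of minute 165.
The print run must finish before trimming (must start by minute 165). With a 26-minute duration, the print run must start by 165 − 26 = minute 139.

139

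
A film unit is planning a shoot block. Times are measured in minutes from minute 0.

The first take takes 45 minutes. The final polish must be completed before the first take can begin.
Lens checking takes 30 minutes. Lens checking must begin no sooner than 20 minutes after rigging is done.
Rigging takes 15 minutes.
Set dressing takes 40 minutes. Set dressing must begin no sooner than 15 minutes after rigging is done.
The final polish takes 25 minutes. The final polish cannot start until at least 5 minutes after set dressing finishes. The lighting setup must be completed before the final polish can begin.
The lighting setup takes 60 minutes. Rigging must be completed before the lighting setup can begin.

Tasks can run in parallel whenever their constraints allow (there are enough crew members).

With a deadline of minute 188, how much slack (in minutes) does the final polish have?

Rigging can start immediately at minute 0; it finishes at minute 15.
After rigging (finishes minute 15), the lighting setup can start at minute 15 and finishes at minute 75.
Set dressing waits on rigging (finishes minute 15, plus 15-minute gap → minute 30), so it starts at minute 30 and finishes at 30 + 40 = minute 70.
The final polish needs all of set dressing (finishes minute 70, plus 5-minute gap → minute 75); the lighting setup (finishes minute 75). That puts its earliest start at minute 75; it finishes at 75 + 25 = minute 100.

Working backward from the deadline:
To finish by minute 188, the first take (duration 45) must start no later than minute 143.
The final polish must finish before the first take (must start by minute 143). With a 25-minute duration, the final polish must start by 143 − 25 = minute 118.
So the final polish can start as early as minute 75 and as late as minute 118, giving 118 − 75 = 43 minutes of slack.

43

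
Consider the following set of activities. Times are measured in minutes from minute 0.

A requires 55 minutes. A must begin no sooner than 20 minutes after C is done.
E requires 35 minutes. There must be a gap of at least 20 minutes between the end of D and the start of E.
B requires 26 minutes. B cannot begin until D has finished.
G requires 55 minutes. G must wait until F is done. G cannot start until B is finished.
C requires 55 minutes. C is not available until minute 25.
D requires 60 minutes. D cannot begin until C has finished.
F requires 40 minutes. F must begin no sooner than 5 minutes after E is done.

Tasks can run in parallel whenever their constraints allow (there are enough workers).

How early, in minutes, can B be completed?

166

After its own release at minute 25, C can start at minute 25 and finishes at minute 80.
After C (finishes minute 80), D can start at minute 80 and finishes at minute 140.
After D (finishes minute 140), B can start at minute 140 and finishes at minute 166.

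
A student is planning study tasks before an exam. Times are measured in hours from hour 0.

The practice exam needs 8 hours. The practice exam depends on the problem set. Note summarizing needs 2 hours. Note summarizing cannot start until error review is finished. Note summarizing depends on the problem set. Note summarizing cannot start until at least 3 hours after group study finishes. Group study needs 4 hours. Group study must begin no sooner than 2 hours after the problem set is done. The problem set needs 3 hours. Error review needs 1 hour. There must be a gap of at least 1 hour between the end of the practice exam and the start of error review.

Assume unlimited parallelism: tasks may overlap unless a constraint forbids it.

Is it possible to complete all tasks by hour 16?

Yes

The problem set can start immediately at hour 0; it finishes at hour 3.
After the problem set (finishes hour 3, plus 2-hour gap → hour 5), group study can start at hour 5 and finishes at hour 9.
The practice exam waits on the problem set (finishes hour 3), so it starts at hour 3 and finishes at 3 + 8 = hour 11.
After the practice exam (finishes hour 11, plus 1-hour gap → hour 12), error review can start at hour 12 and finishes at hour 13.
For note summarizing: error review (finishes hour 13); the problem set (finishes hour 3); group study (finishes hour 9, plus 3-hour gap → hour 12). Taking the maximum gives a start of hour 13, and it finishes at 13 + 2 = hour 15.
Every task is finished by hour 15, which is no later than the deadline of 16, so the schedule is feasible.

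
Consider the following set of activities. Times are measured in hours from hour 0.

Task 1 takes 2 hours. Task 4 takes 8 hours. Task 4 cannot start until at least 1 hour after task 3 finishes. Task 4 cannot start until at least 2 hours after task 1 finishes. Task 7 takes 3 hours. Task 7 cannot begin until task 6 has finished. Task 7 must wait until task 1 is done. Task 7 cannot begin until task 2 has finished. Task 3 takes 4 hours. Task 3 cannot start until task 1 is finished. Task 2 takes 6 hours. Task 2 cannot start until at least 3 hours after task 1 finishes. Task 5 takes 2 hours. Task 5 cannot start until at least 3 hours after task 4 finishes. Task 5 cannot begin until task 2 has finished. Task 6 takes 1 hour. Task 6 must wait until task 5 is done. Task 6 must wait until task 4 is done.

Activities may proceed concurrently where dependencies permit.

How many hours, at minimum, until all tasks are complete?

Task 1 has no prerequisites, so it starts at hour 0 and finishes at hour 2.
After task 1 (finishes hour 2), task 3 can start at hour 2 and finishes at hour 6.
Task 4 has to wait for task 3 (finishes hour 6, plus 1-hour gap → hour 7); task 1 (finishes hour 2, plus 2-hour gap → hour 4). The latest of these is hour 7, so task 4 runs hour 7 to 7 + 8 = hour 15.
Task 2 cannot begin until task 1 (finishes hour 2, plus 3-hour gap → hour 5). It runs from hour 5 to 5 + 6 = hour 11.
Task 5 has to wait for task 4 (finishes hour 15, plus 3-hour gap → hour 18); task 2 (finishes hour 11). The latest of these is hour 18, so task 5 runs hour 18 to 18 + 2 = hour 20.
Task 6 has to wait for task 5 (finishes hour 20); task 4 (finishes hour 15). The latest of these is hour 20, so task 6 runs hour 20 to 20 + 1 = hour 21.
For task 7: task 6 (finishes hour 21); task 1 (finishes hour 2); task 2 (finishes hour 11). Taking the maximum gives a start of hour 21, and it finishes at 21 + 3 = hour 24.
All tasks are finished once the last one completes. Finish times: Task 1 at 2, Task 2 at 11, Task 3 at 6, Task 4 at 15, Task 5 at 20, Task 6 at 21, Task 7 at 24. The latest is hour 24.

24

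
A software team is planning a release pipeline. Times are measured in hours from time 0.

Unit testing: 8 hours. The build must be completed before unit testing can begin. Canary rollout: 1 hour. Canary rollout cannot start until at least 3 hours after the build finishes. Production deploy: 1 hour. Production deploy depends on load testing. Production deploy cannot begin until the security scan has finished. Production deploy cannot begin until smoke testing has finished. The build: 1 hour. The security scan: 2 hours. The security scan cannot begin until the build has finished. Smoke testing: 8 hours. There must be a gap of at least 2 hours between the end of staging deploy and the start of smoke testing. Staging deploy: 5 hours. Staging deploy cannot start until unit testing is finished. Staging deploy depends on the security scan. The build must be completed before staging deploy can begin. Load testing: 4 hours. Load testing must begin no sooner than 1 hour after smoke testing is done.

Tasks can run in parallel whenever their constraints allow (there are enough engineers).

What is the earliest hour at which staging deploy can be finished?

Nothing blocks the build, so it runs from hour 0 to hour 1.
After the build (finishes hour 1), the security scan can start at hour 1 and finishes at hour 3.
Unit testing waits on the build (finishes hour 1), so it starts at hour 1 and finishes at 1 + 8 = hour 9.
For staging deploy: unit testing (finishes hour 9); the security scan (finishes hour 3); the build (finishes hour 1). Taking the maximum gives a start of hour 9, and it finishes at 9 + 5 = hour 14.

14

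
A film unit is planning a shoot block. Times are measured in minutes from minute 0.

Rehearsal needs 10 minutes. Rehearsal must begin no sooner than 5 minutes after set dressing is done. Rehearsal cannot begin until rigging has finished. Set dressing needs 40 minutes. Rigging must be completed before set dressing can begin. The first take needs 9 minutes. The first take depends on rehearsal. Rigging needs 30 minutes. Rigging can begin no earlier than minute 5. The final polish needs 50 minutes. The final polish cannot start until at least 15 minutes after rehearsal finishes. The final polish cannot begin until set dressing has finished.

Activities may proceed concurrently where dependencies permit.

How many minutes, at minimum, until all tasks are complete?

After its own release at minute 5, rigging can start at minute 5 and finishes at minute 35.
Set dressing cannot begin until rigging (finishes minute 35). It runs from minute 35 to 35 + 40 = minute 75.
For rehearsal: set dressing (finishes minute 75, plus 5-minute gap → minute 80); rigging (finishes minute 35). Taking the maximum gives a start of minute 80, and it finishes at 80 + 10 = minute 90.
After rehearsal (finishes minute 90), the first take can start at minute 90 and finishes at minute 99.
The final polish has to wait for rehearsal (finishes minute 90, plus 15-minute gap → minute 105); set dressing (finishes minute 75). The latest of these is minute 105, so the final polish runs minute 105 to 105 + 50 = minute 155.
All tasks are finished once the last one completes. Finish times: Rigging at 35, Set dressing at 75, Rehearsal at 90, The final polish at 155, The first take at 99. The latest is minute 155.

155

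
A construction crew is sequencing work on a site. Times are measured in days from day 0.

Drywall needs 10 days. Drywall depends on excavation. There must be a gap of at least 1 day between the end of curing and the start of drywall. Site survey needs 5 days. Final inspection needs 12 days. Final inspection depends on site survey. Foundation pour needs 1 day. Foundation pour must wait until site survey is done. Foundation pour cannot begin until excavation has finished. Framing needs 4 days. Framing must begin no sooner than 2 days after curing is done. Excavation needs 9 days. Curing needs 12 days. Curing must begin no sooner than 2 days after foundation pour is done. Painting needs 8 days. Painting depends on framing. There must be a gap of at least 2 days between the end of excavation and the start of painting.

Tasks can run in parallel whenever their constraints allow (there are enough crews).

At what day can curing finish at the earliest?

Nothing blocks excavation, so it runs from day 0 to day 9.
Nothing blocks site survey, so it runs from day 0 to day 5.
Foundation pour cannot start until site survey (finishes day 5); excavation (finishes day 9). The controlling bound is day 9, so foundation pour finishes at 9 + 1 = day 10.
Curing waits on foundation pour (finishes day 10, plus 2-day gap → day 12), so it starts at day 12 and finishes at 12 + 12 = day 24.

24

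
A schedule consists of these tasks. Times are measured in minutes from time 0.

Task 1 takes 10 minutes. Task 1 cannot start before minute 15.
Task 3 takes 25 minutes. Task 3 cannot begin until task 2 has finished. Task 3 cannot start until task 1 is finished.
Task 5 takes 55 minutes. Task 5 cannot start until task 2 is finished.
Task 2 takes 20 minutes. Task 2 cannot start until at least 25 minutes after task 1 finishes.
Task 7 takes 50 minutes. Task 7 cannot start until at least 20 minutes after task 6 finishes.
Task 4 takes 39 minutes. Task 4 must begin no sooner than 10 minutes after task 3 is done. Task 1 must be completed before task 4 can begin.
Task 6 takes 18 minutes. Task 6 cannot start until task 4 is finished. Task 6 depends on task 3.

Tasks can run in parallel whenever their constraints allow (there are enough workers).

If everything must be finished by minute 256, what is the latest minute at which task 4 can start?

Task 7 must finish by minute 256; it takes 50 minutes, so it must start by 256 − 50 = minute 206.
Since task 7 (must start by minute 206, minus 20-minute gap → minute 186) depends on it, task 6 must finish by minute 186. Backing off its 18-minute duration gives a latest start of minute 168.
Task 4 has to be done before task 6 (must start by minute 168). That means finishing by minute 168, i.e. starting by 168 − 39 = minute 129.

129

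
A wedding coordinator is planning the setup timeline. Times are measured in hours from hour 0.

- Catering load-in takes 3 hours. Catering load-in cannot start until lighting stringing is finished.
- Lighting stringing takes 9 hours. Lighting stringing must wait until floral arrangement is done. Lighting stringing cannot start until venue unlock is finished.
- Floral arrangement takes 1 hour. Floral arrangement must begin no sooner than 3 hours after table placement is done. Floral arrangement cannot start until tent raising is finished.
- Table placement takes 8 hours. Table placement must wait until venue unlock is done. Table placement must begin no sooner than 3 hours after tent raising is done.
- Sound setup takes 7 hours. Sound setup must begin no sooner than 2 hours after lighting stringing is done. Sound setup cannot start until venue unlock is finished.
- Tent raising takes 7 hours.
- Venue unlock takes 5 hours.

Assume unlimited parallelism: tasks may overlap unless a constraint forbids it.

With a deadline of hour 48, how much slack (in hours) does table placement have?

Nothing blocks tent raising, so it runs from hour 0 to hour 7.
Venue unlock can start immediately at hour 0; it finishes at hour 5.
Table placement has to wait for venue unlock (finishes hour 5); tent raising (finishes hour 7, plus 3-hour gap → hour 10). The latest of these is hour 10, so table placement runs hour 10 to 10 + 8 = hour 18.

Working backward from the deadline:
Sound setup has no dependents, so it just needs to finish by hour 48. Starting by 48 − 7 = hour 41 achieves that.
Catering load-in has no dependents, so it just needs to finish by hour 48. Starting by 48 − 3 = hour 45 achieves that.
Lighting stringing has several dependents: sound setup (must start by hour 41, minus 2-hour gap → hour 39); catering load-in (must start by hour 45). The earliest of those limits is hour 39, so lighting stringing must start by 39 − 9 = hour 30.
Floral arrangement must finish before lighting stringing (must start by hour 30). With a 1-hour duration, floral arrangement must start by 30 − 1 = hour 29.
Table placement has to be done before floral arrangement (must start by hour 29, minus 3-hour gap → hour 26). That means finishing by hour 26, i.e. starting by 26 − 8 = hour 18.
So table placement can start as early as hour 10 and as late as hour 18, giving 18 − 10 = 8 hours of slack.

8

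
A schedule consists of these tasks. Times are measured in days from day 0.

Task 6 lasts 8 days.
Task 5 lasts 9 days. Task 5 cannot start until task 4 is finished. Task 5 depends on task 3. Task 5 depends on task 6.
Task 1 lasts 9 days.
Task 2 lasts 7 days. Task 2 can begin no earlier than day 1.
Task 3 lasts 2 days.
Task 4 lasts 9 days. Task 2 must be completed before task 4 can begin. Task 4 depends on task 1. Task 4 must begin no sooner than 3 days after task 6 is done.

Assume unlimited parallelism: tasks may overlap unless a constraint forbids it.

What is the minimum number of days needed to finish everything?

Task 6 has no prerequisites, so it starts at day 0 and finishes at day 8.
Task 3 can start immediately at day 0; it finishes at day 2.
After its own release at day 1, task 2 can start at day 1 and finishes at day 8.
Task 1 can start immediately at day 0; it finishes at day 9.
Task 4 has to wait for task 2 (finishes day 8); task 1 (finishes day 9); task 6 (finishes day 8, plus 3-day gap → day 11). The latest of these is day 11, so task 4 runs day 11 to 11 + 9 = day 20.
Task 5 has to wait for task 4 (finishes day 20); task 3 (finishes day 2); task 6 (finishes day 8). The latest of these is day 20, so task 5 runs day 20 to 20 + 9 = day 29.
All tasks are finished once the last one completes. Finish times: Task 1 at 9, Task 2 at 8, Task 3 at 2, Task 4 at 20, Task 5 at 29, Task 6 at 8. The latest is day 29.

29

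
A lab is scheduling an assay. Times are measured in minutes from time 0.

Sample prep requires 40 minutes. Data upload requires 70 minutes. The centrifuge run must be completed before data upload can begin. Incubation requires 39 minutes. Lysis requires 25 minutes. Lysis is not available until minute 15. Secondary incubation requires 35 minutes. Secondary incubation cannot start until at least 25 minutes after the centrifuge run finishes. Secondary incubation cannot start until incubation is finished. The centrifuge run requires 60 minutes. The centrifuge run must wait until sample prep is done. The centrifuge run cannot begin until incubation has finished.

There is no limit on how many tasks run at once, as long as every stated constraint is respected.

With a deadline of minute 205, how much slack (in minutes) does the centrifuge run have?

Nothing blocks incubation, so it runs from minute 0 to minute 39.
Sample prep has no prerequisites, so it starts at minute 0 and finishes at minute 40.
The centrifuge run cannot start until sample prep (finishes minute 40); incubation (finishes minute 39). The controlling bound is minute 40, so the centrifuge run finishes at 40 + 60 = minute 100.

Working backward from the deadline:
Secondary incubation must finish by minute 205; it takes 35 minutes, so it must start by 205 − 35 = minute 170.
Data upload must finish by minute 205; it takes 70 minutes, so it must start by 205 − 70 = minute 135.
The centrifuge run must finish in time for secondary incubation (must start by minute 170, minus 25-minute gap → minute 145); data upload (must start by minute 135). The tightest is minute 135, so the centrifuge run must start by 135 − 60 = minute 75.
So the centrifuge run can start as early as minute 40 and as late as minute 75, giving 75 − 40 = 35 minutes of slack.

35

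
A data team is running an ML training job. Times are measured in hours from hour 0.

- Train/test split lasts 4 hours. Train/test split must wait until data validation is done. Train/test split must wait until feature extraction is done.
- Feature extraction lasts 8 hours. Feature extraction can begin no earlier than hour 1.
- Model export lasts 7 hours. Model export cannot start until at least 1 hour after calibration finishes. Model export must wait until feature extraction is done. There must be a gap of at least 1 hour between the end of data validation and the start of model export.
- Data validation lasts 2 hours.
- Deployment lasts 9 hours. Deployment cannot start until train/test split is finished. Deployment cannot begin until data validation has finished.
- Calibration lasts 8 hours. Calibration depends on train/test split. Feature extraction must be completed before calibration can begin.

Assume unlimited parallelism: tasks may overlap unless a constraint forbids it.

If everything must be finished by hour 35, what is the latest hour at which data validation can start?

Model export has no dependents, so it just needs to finish by hour 35. Starting by 35 − 7 = hour 28 achieves that.
Since model export (must start by hour 28, minus 1-hour gap → hour 27) depends on it, calibration must finish by hour 27. Backing off its 8-hour duration gives a latest start of hour 19.
Deployment must finish by hour 35; it takes 9 hours, so it must start by 35 − 9 = hour 26.
For train/test split: calibration (must start by hour 19); deployment (must start by hour 26). The most restrictive is hour 19; with a 4-hour duration, train/test split must start by hour 15.
Data validation feeds train/test split (must start by hour 15); model export (must start by hour 28, minus 1-hour gap → hour 27); deployment (must start by hour 26). Taking the minimum, data validation must finish by hour 15 and start by 15 − 2 = hour 13.

13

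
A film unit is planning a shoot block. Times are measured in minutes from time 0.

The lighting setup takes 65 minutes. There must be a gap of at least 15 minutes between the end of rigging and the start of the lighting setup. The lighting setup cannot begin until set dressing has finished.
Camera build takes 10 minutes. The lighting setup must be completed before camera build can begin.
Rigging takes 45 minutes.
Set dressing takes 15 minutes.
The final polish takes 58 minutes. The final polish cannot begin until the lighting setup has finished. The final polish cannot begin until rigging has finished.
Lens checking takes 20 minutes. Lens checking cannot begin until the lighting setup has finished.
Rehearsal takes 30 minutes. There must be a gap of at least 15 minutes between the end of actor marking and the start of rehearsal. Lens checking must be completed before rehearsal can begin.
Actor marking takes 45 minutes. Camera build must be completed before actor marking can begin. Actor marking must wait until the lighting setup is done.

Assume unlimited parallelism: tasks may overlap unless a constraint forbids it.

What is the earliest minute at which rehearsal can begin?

195

Nothing blocks set dressing, so it runs from minute 0 to minute 15.
Rigging has no prerequisites, so it starts at minute 0 and finishes at minute 45.
The lighting setup needs all of rigging (finishes minute 45, plus 15-minute gap → minute 60); set dressing (finishes minute 15). That puts its earliest start at minute 60; it finishes at 60 + 65 = minute 125.
Lens checking cannot begin until the lighting setup (finishes minute 125). It runs from minute 125 to 125 + 20 = minute 145.
Camera build waits on the lighting setup (finishes minute 125), so it starts at minute 125 and finishes at 125 + 10 = minute 135.
For actor marking: camera build (finishes minute 135); the lighting setup (finishes minute 125). Taking the maximum gives a start of minute 135, and it finishes at 135 + 45 = minute 180.
Rehearsal waits on actor marking (finishes minute 180, plus 15-minute gap → minute 195); lens checking (finishes minute 145). The latest of these is minute 195, which is the earliest rehearsal can start.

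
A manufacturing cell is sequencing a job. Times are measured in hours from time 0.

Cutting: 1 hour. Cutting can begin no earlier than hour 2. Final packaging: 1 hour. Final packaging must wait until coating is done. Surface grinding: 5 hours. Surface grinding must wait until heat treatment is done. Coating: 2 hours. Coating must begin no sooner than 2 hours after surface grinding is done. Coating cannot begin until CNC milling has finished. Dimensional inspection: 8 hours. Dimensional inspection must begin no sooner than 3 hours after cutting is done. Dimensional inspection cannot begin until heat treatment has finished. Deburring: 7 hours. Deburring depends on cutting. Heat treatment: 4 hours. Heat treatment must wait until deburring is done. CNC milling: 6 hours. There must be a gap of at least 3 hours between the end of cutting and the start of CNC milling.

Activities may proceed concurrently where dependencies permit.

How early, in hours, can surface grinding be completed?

19

Cutting waits on its own release at hour 2, so it starts at hour 2 and finishes at 2 + 1 = hour 3.
Deburring waits on cutting (finishes hour 3), so it starts at hour 3 and finishes at 3 + 7 = hour 10.
After deburring (finishes hour 10), heat treatment can start at hour 10 and finishes at hour 14.
After heat treatment (finishes hour 14), surface grinding can start at hour 14 and finishes at hour 19.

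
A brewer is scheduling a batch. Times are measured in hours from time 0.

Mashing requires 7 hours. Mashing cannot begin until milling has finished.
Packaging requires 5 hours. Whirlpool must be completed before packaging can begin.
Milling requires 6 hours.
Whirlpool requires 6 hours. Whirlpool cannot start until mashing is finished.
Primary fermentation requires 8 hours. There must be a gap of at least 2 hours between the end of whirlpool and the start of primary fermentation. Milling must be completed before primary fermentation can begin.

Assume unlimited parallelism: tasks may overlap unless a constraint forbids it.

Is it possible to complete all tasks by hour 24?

Milling can start immediately at hour 0; it finishes at hour 6.
Mashing waits on milling (finishes hour 6), so it starts at hour 6 and finishes at 6 + 7 = hour 13.
After mashing (finishes hour 13), whirlpool can start at hour 13 and finishes at hour 19.
Packaging waits on whirlpool (finishes hour 19), so it starts at hour 19 and finishes at 19 + 5 = hour 24.
Primary fermentation needs all of whirlpool (finishes hour 19, plus 2-hour gap → hour 21); milling (finishes hour 6). That puts its earliest start at hour 21; it finishes at 21 + 8 = hour 29.
The earliest everything can be done is hour 29, which is after the deadline of 24, so it is not possible.

No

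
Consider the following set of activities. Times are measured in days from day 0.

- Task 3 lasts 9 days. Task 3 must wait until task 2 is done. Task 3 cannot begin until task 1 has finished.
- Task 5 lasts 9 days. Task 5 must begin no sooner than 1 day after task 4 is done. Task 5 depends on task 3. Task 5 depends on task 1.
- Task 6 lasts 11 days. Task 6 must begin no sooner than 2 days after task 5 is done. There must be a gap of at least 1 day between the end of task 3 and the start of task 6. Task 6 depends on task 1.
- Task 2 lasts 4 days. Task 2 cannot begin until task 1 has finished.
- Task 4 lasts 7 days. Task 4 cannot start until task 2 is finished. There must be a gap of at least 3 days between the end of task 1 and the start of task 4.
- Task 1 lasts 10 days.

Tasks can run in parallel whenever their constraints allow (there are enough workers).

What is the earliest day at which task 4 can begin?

Task 1 has no prerequisites, so it starts at day 0 and finishes at day 10.
After task 1 (finishes day 10), task 2 can start at day 10 and finishes at day 14.
Task 4 waits on task 2 (finishes day 14); task 1 (finishes day 10, plus 3-day gap → day 13). The latest of these is day 14, which is the earliest task 4 can start.

14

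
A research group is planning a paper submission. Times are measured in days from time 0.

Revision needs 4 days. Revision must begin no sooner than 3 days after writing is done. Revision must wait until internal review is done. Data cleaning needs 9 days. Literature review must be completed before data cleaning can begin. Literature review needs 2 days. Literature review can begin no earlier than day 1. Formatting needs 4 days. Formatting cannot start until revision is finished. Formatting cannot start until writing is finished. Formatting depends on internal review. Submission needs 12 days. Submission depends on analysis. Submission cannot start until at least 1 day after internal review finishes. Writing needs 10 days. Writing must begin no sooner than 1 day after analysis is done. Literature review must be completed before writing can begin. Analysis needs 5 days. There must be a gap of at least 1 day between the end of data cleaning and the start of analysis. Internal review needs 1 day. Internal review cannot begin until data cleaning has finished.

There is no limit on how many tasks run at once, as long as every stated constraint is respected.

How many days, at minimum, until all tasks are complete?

40

After its own release at day 1, literature review can start at day 1 and finishes at day 3.
Data cleaning waits on literature review (finishes day 3), so it starts at day 3 and finishes at 3 + 9 = day 12.
Internal review cannot begin until data cleaning (finishes day 12). It runs from day 12 to 12 + 1 = day 13.
After data cleaning (finishes day 12, plus 1-day gap → day 13), analysis can start at day 13 and finishes at day 18.
For submission: analysis (finishes day 18); internal review (finishes day 13, plus 1-day gap → day 14). Taking the maximum gives a start of day 18, and it finishes at 18 + 12 = day 30.
Writing cannot start until analysis (finishes day 18, plus 1-day gap → day 19); literature review (finishes day 3). The controlling bound is day 19, so writing finishes at 19 + 10 = day 29.
For revision: writing (finishes day 29, plus 3-day gap → day 32); internal review (finishes day 13). Taking the maximum gives a start of day 32, and it finishes at 32 + 4 = day 36.
For formatting: revision (finishes day 36); writing (finishes day 29); internal review (finishes day 13). Taking the maximum gives a start of day 36, and it finishes at 36 + 4 = day 40.
All tasks are finished once the last one completes. Finish times: Literature review at 3, Data cleaning at 12, Analysis at 18, Writing at 29, Internal review at 13, Revision at 36, Formatting at 40, Submission at 30. The latest is day 40.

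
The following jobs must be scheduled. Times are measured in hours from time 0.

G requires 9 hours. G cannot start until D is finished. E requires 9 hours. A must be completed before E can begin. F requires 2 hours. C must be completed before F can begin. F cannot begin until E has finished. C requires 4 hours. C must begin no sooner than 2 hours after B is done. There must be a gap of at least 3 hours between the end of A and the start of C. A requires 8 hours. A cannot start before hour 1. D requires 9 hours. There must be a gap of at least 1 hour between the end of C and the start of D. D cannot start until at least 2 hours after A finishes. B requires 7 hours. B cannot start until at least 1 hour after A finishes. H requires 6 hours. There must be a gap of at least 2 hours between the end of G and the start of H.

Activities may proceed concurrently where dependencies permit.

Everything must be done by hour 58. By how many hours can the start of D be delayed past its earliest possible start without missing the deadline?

A cannot begin until its own release at hour 1. It runs from hour 1 to 1 + 8 = hour 9.
After A (finishes hour 9, plus 1-hour gap → hour 10), B can start at hour 10 and finishes at hour 17.
For C: B (finishes hour 17, plus 2-hour gap → hour 19); A (finishes hour 9, plus 3-hour gap → hour 12). Taking the maximum gives a start of hour 19, and it finishes at 19 + 4 = hour 23.
For D: C (finishes hour 23, plus 1-hour gap → hour 24); A (finishes hour 9, plus 2-hour gap → hour 11). Taking the maximum gives a start of hour 24, and it finishes at 24 + 9 = hour 33.

Working backward from the deadline:
H must finish by hour 58; it takes 6 hours, so it must start by 58 − 6 = hour 52.
G must finish before H (must start by hour 52, minus 2-hour gap → hour 50). With a 9-hour duration, G must start by 50 − 9 = hour 41.
D has to be done before G (must start by hour 41). That means finishing by hour 41, i.e. starting by 41 − 9 = hour 32.
So D can start as early as hour 24 and as late as hour 32, giving 32 − 24 = 8 hours of slack.

8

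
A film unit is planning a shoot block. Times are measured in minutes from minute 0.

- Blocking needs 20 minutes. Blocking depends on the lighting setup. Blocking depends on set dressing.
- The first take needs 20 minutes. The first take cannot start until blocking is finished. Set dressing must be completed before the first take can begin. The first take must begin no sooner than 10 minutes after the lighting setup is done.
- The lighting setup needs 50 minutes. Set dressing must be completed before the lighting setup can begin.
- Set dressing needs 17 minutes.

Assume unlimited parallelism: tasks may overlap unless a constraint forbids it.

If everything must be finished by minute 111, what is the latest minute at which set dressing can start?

4

The first take has no dependents, so it just needs to finish by minute 111. Starting by 111 − 20 = minute 91 achieves that.
Since the first take (must start by minute 91) depends on it, blocking must finish by minute 91. Backing off its 20-minute duration gives a latest start of minute 71.
The lighting setup feeds blocking (must start by minute 71); the first take (must start by minute 91, minus 10-minute gap → minute 81). Taking the minimum, the lighting setup must finish by minute 71 and start by 71 − 50 = minute 21.
Set dressing has several dependents: the lighting setup (must start by minute 21); blocking (must start by minute 71); the first take (must start by minute 91). The earliest of those limits is minute 21, so set dressing must start by 21 − 17 = minute 4.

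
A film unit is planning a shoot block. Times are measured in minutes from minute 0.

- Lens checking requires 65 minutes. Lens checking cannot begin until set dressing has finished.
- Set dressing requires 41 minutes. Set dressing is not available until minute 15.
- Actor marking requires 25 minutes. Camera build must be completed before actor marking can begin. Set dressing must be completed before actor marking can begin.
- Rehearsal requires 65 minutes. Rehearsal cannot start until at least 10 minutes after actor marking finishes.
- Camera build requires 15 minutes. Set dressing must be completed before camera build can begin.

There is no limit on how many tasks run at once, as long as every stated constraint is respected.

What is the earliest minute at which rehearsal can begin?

106

Set dressing cannot begin until its own release at minute 15. It runs from minute 15 to 15 + 41 = minute 56.
Camera build cannot begin until set dressing (finishes minute 56). It runs from minute 56 to 56 + 15 = minute 71.
Actor marking needs all of camera build (finishes minute 71); set dressing (finishes minute 56). That puts its earliest start at minute 71; it finishes at 71 + 25 = minute 96.
Rehearsal waits on actor marking (finishes minute 96, plus 10-minute gap → minute 106), so the earliest it can start is minute 106.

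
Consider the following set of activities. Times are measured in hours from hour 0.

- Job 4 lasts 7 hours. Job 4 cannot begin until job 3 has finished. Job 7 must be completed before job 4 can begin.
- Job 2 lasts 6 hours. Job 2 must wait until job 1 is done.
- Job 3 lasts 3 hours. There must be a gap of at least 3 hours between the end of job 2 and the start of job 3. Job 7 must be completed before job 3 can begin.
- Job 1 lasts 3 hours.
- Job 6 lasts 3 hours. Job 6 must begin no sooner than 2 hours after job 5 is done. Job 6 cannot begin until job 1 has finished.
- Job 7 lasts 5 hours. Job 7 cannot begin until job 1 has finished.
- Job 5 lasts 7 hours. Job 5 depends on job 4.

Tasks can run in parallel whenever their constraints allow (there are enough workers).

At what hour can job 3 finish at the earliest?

15

Job 1 has no prerequisites, so it starts at hour 0 and finishes at hour 3.
Job 7 waits on job 1 (finishes hour 3), so it starts at hour 3 and finishes at 3 + 5 = hour 8.
After job 1 (finishes hour 3), job 2 can start at hour 3 and finishes at hour 9.
Job 3 cannot start until job 2 (finishes hour 9, plus 3-hour gap → hour 12); job 7 (finishes hour 8). The controlling bound is hour 12, so job 3 finishes at 12 + 3 = hour 15.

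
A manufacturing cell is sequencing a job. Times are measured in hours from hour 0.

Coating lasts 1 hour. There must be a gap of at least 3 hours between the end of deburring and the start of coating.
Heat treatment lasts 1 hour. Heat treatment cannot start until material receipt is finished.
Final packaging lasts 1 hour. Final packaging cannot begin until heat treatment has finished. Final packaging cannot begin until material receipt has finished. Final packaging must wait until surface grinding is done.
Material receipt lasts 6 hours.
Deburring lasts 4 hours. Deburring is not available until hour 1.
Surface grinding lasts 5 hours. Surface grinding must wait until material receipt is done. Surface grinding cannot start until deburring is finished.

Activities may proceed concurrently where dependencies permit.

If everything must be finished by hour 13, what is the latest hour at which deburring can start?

3

To finish by hour 13, final packaging (duration 1) must start no later than hour 12.
Surface grinding has to be done before final packaging (must start by hour 12). That means finishing by hour 12, i.e. starting by 12 − 5 = hour 7.
Coating must finish by hour 13; it takes 1 hour, so it must start by 13 − 1 = hour 12.
Deburring must finish in time for surface grinding (must start by hour 7); coating (must start by hour 12, minus 3-hour gap → hour 9). The tightest is hour 7, so deburring must start by 7 − 4 = hour 3.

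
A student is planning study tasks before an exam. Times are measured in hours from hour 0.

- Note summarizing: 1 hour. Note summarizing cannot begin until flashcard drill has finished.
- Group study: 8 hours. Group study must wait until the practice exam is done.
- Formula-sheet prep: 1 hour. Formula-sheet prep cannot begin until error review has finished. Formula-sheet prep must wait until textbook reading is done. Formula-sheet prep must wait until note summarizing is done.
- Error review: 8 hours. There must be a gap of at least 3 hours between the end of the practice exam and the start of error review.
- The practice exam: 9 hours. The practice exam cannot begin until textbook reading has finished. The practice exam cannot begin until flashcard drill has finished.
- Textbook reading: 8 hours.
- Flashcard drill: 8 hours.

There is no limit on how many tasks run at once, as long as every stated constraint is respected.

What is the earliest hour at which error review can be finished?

Nothing blocks flashcard drill, so it runs from hour 0 to hour 8.
Textbook reading can start immediately at hour 0; it finishes at hour 8.
For the practice exam: textbook reading (finishes hour 8); flashcard drill (finishes hour 8). Taking the maximum gives a start of hour 8, and it finishes at 8 + 9 = hour 17.
Error review cannot begin until the practice exam (finishes hour 17, plus 3-hour gap → hour 20). It runs from hour 20 to 20 + 8 = hour 28.

28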